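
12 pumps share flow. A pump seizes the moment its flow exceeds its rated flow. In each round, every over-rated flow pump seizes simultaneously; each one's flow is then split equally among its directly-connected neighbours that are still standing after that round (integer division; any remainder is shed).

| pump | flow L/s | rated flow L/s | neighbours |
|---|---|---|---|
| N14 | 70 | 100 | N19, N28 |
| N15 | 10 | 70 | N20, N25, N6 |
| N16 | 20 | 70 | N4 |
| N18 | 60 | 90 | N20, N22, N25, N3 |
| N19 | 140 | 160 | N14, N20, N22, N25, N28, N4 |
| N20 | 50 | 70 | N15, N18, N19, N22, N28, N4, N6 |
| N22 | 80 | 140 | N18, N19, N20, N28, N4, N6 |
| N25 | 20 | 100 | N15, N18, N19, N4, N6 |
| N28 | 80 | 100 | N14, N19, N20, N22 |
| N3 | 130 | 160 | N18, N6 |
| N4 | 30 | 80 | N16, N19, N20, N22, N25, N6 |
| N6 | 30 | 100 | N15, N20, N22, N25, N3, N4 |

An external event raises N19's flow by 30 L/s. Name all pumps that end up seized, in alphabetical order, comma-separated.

N14, N15, N16, N18, N19, N20, N22, N25, N28, N3, N4, N6

Round 1 — N19 at 170 > 160. N19 seizes.
  N19 sheds 170 L/s to N14, N20, N22, N25, N28, N4: 28 each (2 lost).
    N14: 70+28 = 98 ≤ 100
    N20: 50+28 = 78 > 70
    N22: 80+28 = 108 ≤ 140
    N25: 20+28 = 48 ≤ 100
    N28: 80+28 = 108 > 100
    N4: 30+28 = 58 ≤ 80
Round 2 — N20, N28 seize.
  N20 sheds 78 L/s to N15, N18, N22, N4, N6: 15 each (3 lost).
    N15: 10+15 = 25 ≤ 70
    N18: 60+15 = 75 ≤ 90
    N22: 108+15 = 123 ≤ 140
    N4: 58+15 = 73 ≤ 80
    N6: 30+15 = 45 ≤ 100
  N28 sheds 108 L/s to N14, N22: 54 each.
    N14: 98+54 = 152 > 100
    N22: 123+54 = 177 > 140
Round 3 — N14, N22 seize.
  N14 sheds 152 L/s: no online neighbours, lost.
  N22 sheds 177 L/s to N18, N4, N6: 59 each.
    N18: 75+59 = 134 > 90
    N4: 73+59 = 132 > 80
    N6: 45+59 = 104 > 100
Round 4 — N18, N4, N6 seize.
  N18 sheds 134 L/s to N25, N3: 67 each.
    N25: 48+67 = 115 > 100
    N3: 130+67 = 197 > 160
  N4 sheds 132 L/s to N16, N25: 66 each.
    N16: 20+66 = 86 > 70
    N25: 115+66 = 181 > 100
  N6 sheds 104 L/s to N15, N25, N3: 34 each (2 lost).
    N15: 25+34 = 59 ≤ 70
    N25: 181+34 = 215 > 100
    N3: 197+34 = 231 > 160
Round 5 — N16, N25, N3 seize.
  N16 sheds 86 L/s: no online neighbours, lost.
  N25 sheds 215 L/s to N15: 215 each.
    N15: 59+215 = 274 > 70
  N3 sheds 231 L/s: no online neighbours, lost.
Round 6 — N15 seizes.
  N15 sheds 274 L/s: no online neighbours, lost.
No further seizures.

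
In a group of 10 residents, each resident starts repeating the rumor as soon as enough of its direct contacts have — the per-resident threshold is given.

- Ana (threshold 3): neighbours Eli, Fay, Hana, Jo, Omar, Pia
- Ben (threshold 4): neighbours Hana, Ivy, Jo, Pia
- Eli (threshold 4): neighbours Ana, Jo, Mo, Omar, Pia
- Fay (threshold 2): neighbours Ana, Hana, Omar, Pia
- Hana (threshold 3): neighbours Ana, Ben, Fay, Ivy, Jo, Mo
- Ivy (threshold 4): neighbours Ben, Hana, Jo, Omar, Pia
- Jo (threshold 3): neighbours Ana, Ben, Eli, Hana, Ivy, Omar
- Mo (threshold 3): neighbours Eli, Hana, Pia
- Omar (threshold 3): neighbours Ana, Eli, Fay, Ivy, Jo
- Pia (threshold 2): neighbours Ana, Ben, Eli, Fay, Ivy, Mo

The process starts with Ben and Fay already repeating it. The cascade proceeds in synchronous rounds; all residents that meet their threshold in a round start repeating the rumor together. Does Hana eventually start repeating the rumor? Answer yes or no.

no

Round 1 — Ben, Fay start repeating the rumor (initial).
Round 2 — checking thresholds:
  Ana: 1 of 6 neighbours < 3, not yet.
  Hana: 2 of 6 neighbours < 3, not yet.
  Ivy: 1 of 5 neighbours < 4, not yet.
  Jo: 1 of 6 neighbours < 3, not yet.
  Omar: 1 of 5 neighbours < 3, not yet.
  Pia: 2 of 6 neighbours ≥ 2, starts repeating the rumor.
Round 3 — no new spreads; cascade stops.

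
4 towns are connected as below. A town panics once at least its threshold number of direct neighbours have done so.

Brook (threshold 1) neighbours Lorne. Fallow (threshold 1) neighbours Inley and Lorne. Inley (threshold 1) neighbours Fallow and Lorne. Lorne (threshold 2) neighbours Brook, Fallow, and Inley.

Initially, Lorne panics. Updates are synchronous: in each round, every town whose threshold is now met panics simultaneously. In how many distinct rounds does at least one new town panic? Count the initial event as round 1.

Round 1 — Lorne panics (initial).
Round 2 — checking thresholds:
  Brook: 1 of 1 neighbours ≥ 1, panics.
  Fallow: 1 of 2 neighbours ≥ 1, panics.
  Inley: 1 of 2 neighbours ≥ 1, panics.
Round 3 — no new panics; cascade stops.

2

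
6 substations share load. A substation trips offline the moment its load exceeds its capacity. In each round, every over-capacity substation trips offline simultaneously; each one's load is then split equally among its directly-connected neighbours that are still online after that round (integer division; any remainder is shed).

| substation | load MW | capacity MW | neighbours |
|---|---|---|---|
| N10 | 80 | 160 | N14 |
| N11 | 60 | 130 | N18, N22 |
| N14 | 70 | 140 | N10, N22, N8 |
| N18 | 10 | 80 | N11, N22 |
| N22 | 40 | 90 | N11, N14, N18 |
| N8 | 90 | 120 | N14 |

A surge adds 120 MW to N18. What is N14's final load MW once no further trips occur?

122

Round 1 — N18 at 130 > 80. N18 trips offline.
  N18 sheds 130 MW to N11, N22: 65 each.
    N11: 60+65 = 125 ≤ 130
    N22: 40+65 = 105 > 90
Round 2 — N22 trips offline.
  N22 sheds 105 MW to N11, N14: 52 each (1 lost).
    N11: 125+52 = 177 > 130
    N14: 70+52 = 122 ≤ 140
Round 3 — N11 trips offline.
  N11 sheds 177 MW: no online neighbours, lost.
No further trips.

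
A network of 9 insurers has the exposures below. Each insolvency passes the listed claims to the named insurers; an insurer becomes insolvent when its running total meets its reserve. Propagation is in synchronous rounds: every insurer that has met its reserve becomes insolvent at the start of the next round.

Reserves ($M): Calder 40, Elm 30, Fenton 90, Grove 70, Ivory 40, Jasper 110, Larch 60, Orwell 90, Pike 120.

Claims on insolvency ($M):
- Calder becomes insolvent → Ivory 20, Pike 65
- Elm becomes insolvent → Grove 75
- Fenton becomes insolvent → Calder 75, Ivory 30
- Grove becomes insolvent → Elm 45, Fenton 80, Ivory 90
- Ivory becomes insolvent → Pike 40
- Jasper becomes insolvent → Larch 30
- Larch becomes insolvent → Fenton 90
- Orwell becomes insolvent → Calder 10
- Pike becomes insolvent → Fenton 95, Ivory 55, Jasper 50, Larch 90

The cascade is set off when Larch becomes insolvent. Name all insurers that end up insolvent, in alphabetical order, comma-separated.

Calder, Fenton, Ivory, Larch

Round 1 — Larch becomes insolvent (initial).
  Fenton: +90 → 90 ≥ 90
Round 2 — Fenton becomes insolvent.
  Calder: +75 → 75 ≥ 40
  Ivory: +30 → 30 < 40
Round 3 — Calder becomes insolvent.
  Ivory: +20 → 50 ≥ 40
  Pike: +65 → 65 < 120
Round 4 — Ivory becomes insolvent.
  Pike: +40 → 105 < 120
No further insolvencies.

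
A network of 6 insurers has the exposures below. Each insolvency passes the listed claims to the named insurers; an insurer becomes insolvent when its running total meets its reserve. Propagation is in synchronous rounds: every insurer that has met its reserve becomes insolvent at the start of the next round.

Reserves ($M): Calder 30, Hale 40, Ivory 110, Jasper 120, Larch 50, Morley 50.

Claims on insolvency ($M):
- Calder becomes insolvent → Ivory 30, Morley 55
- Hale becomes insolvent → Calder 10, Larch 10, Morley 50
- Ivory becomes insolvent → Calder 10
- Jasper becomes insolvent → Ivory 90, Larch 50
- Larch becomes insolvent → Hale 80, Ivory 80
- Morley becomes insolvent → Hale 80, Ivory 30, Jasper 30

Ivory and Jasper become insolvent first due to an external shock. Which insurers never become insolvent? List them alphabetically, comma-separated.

Round 1 — Ivory, Jasper become insolvent (initial).
  Calder: +10 → 10 < 30
  Larch: +50 → 50 ≥ 50
Round 2 — Larch becomes insolvent.
  Hale: +80 → 80 ≥ 40
Round 3 — Hale becomes insolvent.
  Calder: +10 → 20 < 30
  Morley: +50 → 50 ≥ 50
Round 4 — Morley becomes insolvent.
No further insolvencies.

Calder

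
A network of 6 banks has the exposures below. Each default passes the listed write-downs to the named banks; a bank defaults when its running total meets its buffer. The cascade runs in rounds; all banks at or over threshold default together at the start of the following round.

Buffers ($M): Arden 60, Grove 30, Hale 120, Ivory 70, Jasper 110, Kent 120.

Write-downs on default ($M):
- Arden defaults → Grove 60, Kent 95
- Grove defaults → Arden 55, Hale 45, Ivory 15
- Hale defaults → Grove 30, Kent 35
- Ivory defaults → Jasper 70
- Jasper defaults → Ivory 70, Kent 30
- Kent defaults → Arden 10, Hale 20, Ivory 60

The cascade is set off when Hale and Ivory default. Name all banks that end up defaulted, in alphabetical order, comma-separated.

Round 1 — Hale, Ivory default (initial).
  Grove: +30 → 30 ≥ 30
  Jasper: +70 → 70 < 110
  Kent: +35 → 35 < 120
Round 2 — Grove defaults.
  Arden: +55 → 55 < 60
No further defaults.

Grove, Hale, Ivory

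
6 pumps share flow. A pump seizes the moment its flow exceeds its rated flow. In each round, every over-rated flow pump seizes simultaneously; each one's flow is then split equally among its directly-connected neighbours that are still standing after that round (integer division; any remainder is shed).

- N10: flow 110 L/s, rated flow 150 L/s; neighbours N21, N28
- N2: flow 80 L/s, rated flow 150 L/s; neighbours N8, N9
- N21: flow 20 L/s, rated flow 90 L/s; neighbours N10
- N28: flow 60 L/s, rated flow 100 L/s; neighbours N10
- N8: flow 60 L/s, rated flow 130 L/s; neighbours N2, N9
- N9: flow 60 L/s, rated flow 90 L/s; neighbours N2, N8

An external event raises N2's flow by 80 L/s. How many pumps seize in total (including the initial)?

Round 1 — N2 at 160 > 150. N2 seizes.
  N2 sheds 160 L/s to N8, N9: 80 each.
    N8: 60+80 = 140 > 130
    N9: 60+80 = 140 > 90
Round 2 — N8, N9 seize.
  N8 sheds 140 L/s: no online neighbours, lost.
  N9 sheds 140 L/s: no online neighbours, lost.
No further seizures.

3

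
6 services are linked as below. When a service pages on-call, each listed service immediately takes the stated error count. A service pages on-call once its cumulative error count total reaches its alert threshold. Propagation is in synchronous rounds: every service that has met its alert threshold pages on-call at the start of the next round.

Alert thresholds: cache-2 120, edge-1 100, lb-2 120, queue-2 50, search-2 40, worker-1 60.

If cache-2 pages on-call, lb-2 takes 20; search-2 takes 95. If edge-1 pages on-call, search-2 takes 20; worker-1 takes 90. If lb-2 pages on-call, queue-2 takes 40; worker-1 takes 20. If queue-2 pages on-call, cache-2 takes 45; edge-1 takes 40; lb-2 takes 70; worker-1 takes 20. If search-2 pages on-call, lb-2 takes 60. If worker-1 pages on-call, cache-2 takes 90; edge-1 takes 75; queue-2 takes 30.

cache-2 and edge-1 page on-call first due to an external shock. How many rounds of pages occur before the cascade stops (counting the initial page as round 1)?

2

Round 1 — cache-2, edge-1 page on-call (initial).
  lb-2: +20 → 20 < 120
  search-2: +95+20 → 115 ≥ 40
  worker-1: +90 → 90 ≥ 60
Round 2 — search-2, worker-1 page on-call.
  lb-2: +60 → 80 < 120
  queue-2: +30 → 30 < 50
No further pages.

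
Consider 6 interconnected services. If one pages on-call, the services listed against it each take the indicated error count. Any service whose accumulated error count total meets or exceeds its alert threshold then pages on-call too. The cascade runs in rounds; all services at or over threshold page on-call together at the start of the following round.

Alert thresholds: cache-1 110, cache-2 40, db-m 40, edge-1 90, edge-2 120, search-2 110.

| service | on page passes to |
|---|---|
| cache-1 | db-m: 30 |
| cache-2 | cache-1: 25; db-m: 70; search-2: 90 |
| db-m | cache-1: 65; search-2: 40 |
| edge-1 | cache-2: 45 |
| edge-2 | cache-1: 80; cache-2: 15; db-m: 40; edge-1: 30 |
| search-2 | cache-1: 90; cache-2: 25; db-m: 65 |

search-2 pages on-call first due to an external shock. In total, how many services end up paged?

Round 1 — search-2 pages on-call (initial).
  cache-1: +90 → 90 < 110
  cache-2: +25 → 25 < 40
  db-m: +65 → 65 ≥ 40
Round 2 — db-m pages on-call.
  cache-1: +65 → 155 ≥ 110
Round 3 — cache-1 pages on-call.
No further pages.

3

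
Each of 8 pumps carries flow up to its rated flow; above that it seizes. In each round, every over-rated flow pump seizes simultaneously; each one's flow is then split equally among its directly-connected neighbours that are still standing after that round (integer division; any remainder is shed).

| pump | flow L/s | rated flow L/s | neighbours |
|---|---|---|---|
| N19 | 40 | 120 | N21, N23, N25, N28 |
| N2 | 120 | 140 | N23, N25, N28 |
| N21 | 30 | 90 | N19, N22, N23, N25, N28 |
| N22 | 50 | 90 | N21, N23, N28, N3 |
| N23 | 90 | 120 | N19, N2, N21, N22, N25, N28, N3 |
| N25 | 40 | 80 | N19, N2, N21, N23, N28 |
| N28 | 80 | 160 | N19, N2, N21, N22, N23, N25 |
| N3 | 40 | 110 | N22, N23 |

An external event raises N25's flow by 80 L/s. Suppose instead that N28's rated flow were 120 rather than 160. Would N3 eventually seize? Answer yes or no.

With N28's rated flow at 120:
Round 1 — N25 at 120 > 80. N25 seizes.
  N25 sheds 120 L/s to N19, N2, N21, N23, N28: 24 each.
    N19: 40+24 = 64 ≤ 120
    N2: 120+24 = 144 > 140
    N21: 30+24 = 54 ≤ 90
    N23: 90+24 = 114 ≤ 120
    N28: 80+24 = 104 ≤ 120
Round 2 — N2 seizes.
  N2 sheds 144 L/s to N23, N28: 72 each.
    N23: 114+72 = 186 > 120
    N28: 104+72 = 176 > 120
Round 3 — N23, N28 seize.
  N23 sheds 186 L/s to N19, N21, N22, N3: 46 each (2 lost).
    N19: 64+46 = 110 ≤ 120
    N21: 54+46 = 100 > 90
    N22: 50+46 = 96 > 90
    N3: 40+46 = 86 ≤ 110
  N28 sheds 176 L/s to N19, N21, N22: 58 each (2 lost).
    N19: 110+58 = 168 > 120
    N21: 100+58 = 158 > 90
    N22: 96+58 = 154 > 90
Round 4 — N19, N21, N22 seize.
  N19 sheds 168 L/s: no online neighbours, lost.
  N21 sheds 158 L/s: no online neighbours, lost.
  N22 sheds 154 L/s to N3: 154 each.
    N3: 86+154 = 240 > 110
Round 5 — N3 seizes.
  N3 sheds 240 L/s: no online neighbours, lost.
No further seizures.

yes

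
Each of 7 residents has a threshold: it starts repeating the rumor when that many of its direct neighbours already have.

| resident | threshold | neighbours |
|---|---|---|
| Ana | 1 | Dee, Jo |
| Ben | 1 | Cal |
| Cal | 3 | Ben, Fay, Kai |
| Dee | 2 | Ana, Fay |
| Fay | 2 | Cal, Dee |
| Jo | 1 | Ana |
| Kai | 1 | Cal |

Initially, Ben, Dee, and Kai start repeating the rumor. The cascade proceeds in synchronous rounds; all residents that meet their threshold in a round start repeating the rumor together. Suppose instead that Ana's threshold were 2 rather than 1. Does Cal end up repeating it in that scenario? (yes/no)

With Ana's threshold at 2:
Round 1 — Ben, Dee, Kai start repeating the rumor (initial).
Round 2 — no new spreads; cascade stops.

no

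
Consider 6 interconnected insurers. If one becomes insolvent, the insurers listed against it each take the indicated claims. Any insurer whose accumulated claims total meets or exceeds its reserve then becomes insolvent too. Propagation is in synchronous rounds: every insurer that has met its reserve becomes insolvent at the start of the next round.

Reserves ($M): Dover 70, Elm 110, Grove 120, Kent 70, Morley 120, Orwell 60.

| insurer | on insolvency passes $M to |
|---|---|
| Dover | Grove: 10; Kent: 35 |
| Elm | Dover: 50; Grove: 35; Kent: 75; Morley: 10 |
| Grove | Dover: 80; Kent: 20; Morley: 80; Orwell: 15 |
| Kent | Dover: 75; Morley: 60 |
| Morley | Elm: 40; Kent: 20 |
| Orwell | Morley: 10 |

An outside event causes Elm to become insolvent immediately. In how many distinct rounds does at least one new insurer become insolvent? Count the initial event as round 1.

Round 1 — Elm becomes insolvent (initial).
  Dover: +50 → 50 < 70
  Grove: +35 → 35 < 120
  Kent: +75 → 75 ≥ 70
  Morley: +10 → 10 < 120
Round 2 — Kent becomes insolvent.
  Dover: +75 → 125 ≥ 70
  Morley: +60 → 70 < 120
Round 3 — Dover becomes insolvent.
  Grove: +10 → 45 < 120
No further insolvencies.

3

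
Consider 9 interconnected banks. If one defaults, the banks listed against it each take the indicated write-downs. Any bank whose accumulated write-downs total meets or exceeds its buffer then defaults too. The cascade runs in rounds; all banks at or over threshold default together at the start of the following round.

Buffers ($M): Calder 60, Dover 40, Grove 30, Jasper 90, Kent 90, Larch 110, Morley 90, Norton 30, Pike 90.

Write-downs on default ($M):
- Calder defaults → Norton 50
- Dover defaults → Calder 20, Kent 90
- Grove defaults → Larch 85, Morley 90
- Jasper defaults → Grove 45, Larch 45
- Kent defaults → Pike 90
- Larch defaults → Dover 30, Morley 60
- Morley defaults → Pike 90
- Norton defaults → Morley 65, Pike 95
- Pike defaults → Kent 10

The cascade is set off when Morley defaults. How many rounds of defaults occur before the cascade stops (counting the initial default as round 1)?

Round 1 — Morley defaults (initial).
  Pike: +90 → 90 ≥ 90
Round 2 — Pike defaults.
  Kent: +10 → 10 < 90
No further defaults.

2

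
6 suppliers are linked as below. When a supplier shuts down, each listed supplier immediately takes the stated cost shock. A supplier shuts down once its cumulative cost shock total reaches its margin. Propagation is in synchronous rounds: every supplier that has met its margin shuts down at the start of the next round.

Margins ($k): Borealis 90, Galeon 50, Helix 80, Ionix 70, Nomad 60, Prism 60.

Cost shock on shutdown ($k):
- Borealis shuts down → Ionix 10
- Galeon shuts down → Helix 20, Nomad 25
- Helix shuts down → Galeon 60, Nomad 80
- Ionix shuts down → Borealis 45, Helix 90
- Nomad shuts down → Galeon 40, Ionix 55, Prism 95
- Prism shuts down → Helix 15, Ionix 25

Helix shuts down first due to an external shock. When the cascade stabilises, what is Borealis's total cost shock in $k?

Round 1 — Helix shuts down (initial).
  Galeon: +60 → 60 ≥ 50
  Nomad: +80 → 80 ≥ 60
Round 2 — Galeon, Nomad shut down.
  Ionix: +55 → 55 < 70
  Prism: +95 → 95 ≥ 60
Round 3 — Prism shuts down.
  Ionix: +25 → 80 ≥ 70
Round 4 — Ionix shuts down.
  Borealis: +45 → 45 < 90
No further shutdowns.

45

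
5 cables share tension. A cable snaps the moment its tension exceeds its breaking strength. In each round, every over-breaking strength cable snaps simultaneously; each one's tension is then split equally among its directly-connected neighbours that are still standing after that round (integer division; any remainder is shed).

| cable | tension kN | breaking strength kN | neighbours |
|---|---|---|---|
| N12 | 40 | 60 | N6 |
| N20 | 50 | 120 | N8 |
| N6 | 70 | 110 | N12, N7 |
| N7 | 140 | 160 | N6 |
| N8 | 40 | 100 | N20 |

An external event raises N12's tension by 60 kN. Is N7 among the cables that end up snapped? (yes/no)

Round 1 — N12 at 100 > 60. N12 snaps.
  N12 sheds 100 kN to N6: 100 each.
    N6: 70+100 = 170 > 110
Round 2 — N6 snaps.
  N6 sheds 170 kN to N7: 170 each.
    N7: 140+170 = 310 > 160
Round 3 — N7 snaps.
  N7 sheds 310 kN: no online neighbours, lost.
No further breaks.

yes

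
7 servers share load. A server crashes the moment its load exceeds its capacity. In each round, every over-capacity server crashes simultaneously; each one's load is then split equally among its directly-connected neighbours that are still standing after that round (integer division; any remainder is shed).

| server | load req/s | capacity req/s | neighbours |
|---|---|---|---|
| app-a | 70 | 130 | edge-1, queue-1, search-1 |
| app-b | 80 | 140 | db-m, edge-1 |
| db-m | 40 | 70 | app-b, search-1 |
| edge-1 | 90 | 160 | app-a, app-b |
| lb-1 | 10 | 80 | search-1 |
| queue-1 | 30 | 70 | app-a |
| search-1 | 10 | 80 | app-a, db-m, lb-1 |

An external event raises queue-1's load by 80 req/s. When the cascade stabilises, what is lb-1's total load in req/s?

Round 1 — queue-1 at 110 > 70. queue-1 crashes.
  queue-1 sheds 110 req/s to app-a: 110 each.
    app-a: 70+110 = 180 > 130
Round 2 — app-a crashes.
  app-a sheds 180 req/s to edge-1, search-1: 90 each.
    edge-1: 90+90 = 180 > 160
    search-1: 10+90 = 100 > 80
Round 3 — edge-1, search-1 crash.
  edge-1 sheds 180 req/s to app-b: 180 each.
    app-b: 80+180 = 260 > 140
  search-1 sheds 100 req/s to db-m, lb-1: 50 each.
    db-m: 40+50 = 90 > 70
    lb-1: 10+50 = 60 ≤ 80
Round 4 — app-b, db-m crash.
  app-b sheds 260 req/s: no online neighbours, lost.
  db-m sheds 90 req/s: no online neighbours, lost.
No further crashes.

60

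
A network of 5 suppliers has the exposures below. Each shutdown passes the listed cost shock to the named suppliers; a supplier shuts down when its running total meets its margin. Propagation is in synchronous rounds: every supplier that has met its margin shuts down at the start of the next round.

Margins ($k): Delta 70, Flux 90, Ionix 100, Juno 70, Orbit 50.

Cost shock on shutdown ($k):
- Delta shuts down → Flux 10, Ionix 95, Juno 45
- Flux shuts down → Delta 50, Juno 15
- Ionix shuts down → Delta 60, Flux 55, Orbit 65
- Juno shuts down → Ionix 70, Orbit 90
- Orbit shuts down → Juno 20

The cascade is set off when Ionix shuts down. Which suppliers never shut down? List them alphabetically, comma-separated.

Delta, Flux, Juno

Round 1 — Ionix shuts down (initial).
  Delta: +60 → 60 < 70
  Flux: +55 → 55 < 90
  Orbit: +65 → 65 ≥ 50
Round 2 — Orbit shuts down.
  Juno: +20 → 20 < 70
No further shutdowns.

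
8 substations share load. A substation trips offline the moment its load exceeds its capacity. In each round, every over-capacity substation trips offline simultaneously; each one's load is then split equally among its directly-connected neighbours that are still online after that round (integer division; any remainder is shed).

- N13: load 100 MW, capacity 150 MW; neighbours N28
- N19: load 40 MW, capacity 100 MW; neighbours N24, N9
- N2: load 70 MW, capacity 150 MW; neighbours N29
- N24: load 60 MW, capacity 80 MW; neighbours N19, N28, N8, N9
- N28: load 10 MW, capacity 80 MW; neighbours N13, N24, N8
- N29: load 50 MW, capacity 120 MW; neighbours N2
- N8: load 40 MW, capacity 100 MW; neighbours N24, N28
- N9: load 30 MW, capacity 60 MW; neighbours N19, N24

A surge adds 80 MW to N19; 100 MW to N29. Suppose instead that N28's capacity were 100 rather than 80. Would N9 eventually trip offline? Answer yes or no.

yes

With N28's capacity at 100:
Round 1 — N19 at 120 > 100; N29 at 150 > 120. N19, N29 trip offline.
  N19 sheds 120 MW to N24, N9: 60 each.
    N24: 60+60 = 120 > 80
    N9: 30+60 = 90 > 60
  N29 sheds 150 MW to N2: 150 each.
    N2: 70+150 = 220 > 150
Round 2 — N2, N24, N9 trip offline.
  N2 sheds 220 MW: no online neighbours, lost.
  N24 sheds 120 MW to N28, N8: 60 each.
    N28: 10+60 = 70 ≤ 100
    N8: 40+60 = 100 ≤ 100
  N9 sheds 90 MW: no online neighbours, lost.
No further trips.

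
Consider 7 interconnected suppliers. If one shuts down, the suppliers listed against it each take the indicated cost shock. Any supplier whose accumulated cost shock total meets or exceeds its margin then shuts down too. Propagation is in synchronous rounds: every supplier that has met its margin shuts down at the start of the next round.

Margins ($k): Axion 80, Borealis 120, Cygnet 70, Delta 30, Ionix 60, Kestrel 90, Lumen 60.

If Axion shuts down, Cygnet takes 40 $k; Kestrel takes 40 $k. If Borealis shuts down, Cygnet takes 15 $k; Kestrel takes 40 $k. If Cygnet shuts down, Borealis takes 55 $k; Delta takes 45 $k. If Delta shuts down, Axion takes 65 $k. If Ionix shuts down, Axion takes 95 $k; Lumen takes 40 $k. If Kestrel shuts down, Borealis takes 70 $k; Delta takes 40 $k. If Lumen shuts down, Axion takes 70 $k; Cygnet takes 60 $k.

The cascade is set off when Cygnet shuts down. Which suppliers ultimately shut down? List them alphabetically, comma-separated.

Round 1 — Cygnet shuts down (initial).
  Borealis: +55 → 55 < 120
  Delta: +45 → 45 ≥ 30
Round 2 — Delta shuts down.
  Axion: +65 → 65 < 80
No further shutdowns.

Cygnet, Delta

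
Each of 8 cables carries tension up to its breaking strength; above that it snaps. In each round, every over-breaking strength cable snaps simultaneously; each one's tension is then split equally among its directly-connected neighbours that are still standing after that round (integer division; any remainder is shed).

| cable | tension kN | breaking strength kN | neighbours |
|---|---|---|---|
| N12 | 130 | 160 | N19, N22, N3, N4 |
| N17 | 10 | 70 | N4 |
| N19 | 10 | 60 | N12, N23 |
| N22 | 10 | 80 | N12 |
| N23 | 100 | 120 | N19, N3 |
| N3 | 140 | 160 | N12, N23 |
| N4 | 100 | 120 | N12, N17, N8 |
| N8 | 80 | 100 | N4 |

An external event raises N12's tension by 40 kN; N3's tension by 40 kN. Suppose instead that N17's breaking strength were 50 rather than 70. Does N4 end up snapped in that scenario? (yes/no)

With N17's breaking strength at 50:
Round 1 — N12 at 170 > 160; N3 at 180 > 160. N12, N3 snap.
  N12 sheds 170 kN to N19, N22, N4: 56 each (2 lost).
    N19: 10+56 = 66 > 60
    N22: 10+56 = 66 ≤ 80
    N4: 100+56 = 156 > 120
  N3 sheds 180 kN to N23: 180 each.
    N23: 100+180 = 280 > 120
Round 2 — N19, N23, N4 snap.
  N19 sheds 66 kN: no online neighbours, lost.
  N23 sheds 280 kN: no online neighbours, lost.
  N4 sheds 156 kN to N17, N8: 78 each.
    N17: 10+78 = 88 > 50
    N8: 80+78 = 158 > 100
Round 3 — N17, N8 snap.
  N17 sheds 88 kN: no online neighbours, lost.
  N8 sheds 158 kN: no online neighbours, lost.
No further breaks.

yes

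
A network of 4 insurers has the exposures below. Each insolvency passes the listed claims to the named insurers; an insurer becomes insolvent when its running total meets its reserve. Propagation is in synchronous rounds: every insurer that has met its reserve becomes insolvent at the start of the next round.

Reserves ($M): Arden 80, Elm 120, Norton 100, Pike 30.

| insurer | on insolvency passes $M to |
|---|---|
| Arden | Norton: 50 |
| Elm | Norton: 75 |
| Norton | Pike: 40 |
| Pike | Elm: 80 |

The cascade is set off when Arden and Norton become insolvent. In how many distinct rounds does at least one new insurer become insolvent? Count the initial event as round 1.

Round 1 — Arden, Norton become insolvent (initial).
  Pike: +40 → 40 ≥ 30
Round 2 — Pike becomes insolvent.
  Elm: +80 → 80 < 120
No further insolvencies.

2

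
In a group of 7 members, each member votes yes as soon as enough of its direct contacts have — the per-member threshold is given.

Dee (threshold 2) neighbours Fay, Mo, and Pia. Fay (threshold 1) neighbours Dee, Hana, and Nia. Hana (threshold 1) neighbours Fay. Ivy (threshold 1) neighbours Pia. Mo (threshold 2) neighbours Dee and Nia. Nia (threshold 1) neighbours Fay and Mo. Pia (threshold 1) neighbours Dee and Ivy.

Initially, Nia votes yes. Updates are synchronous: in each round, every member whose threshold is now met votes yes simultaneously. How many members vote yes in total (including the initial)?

3

Round 1 — Nia votes yes (initial).
Round 2 — checking thresholds:
  Fay: 1 of 3 neighbours ≥ 1, votes yes.
  Mo: 1 of 2 neighbours < 2, holds.
Round 3 — checking thresholds:
  Dee: 1 of 3 neighbours < 2, holds.
  Hana: 1 of 1 neighbours ≥ 1, votes yes.
  Mo: 1 of 2 neighbours < 2, holds.
Round 4 — no new yes votes; cascade stops.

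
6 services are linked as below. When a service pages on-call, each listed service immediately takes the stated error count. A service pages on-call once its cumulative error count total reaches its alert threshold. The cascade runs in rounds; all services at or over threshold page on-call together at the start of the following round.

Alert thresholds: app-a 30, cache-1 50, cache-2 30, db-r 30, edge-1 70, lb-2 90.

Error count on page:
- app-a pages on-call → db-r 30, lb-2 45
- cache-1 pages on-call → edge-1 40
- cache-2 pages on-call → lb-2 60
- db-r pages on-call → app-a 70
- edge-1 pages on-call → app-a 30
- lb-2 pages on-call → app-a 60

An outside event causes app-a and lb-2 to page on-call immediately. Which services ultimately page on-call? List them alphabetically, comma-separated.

app-a, db-r, lb-2

Round 1 — app-a, lb-2 page on-call (initial).
  db-r: +30 → 30 ≥ 30
Round 2 — db-r pages on-call.
No further pages.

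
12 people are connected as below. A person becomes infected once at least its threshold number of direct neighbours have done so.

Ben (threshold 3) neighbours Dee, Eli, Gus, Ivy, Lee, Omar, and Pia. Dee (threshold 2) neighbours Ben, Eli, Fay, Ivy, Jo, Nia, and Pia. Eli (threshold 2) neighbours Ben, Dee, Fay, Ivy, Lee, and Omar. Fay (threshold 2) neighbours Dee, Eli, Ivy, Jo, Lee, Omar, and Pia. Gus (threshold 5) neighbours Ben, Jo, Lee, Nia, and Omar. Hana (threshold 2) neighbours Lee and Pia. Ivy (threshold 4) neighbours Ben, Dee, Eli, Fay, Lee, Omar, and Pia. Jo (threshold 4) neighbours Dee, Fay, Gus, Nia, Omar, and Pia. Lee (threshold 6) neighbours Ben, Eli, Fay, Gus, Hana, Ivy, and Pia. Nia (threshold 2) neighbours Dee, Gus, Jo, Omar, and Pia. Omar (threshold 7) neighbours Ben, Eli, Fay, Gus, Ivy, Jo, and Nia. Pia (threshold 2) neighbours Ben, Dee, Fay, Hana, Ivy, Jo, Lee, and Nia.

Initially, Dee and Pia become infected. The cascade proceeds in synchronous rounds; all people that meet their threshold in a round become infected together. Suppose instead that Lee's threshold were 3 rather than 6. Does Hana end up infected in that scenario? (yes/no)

yes

With Lee's threshold at 3:
Round 1 — Dee, Pia become infected (initial).
Round 2 — checking thresholds:
  Ben: 2 of 7 neighbours < 3, not yet.
  Eli: 1 of 6 neighbours < 2, not yet.
  Fay: 2 of 7 neighbours ≥ 2, becomes infected.
  Hana: 1 of 2 neighbours < 2, not yet.
  Ivy: 2 of 7 neighbours < 4, not yet.
  Jo: 2 of 6 neighbours < 4, not yet.
  Lee: 1 of 7 neighbours < 3, not yet.
  Nia: 2 of 5 neighbours ≥ 2, becomes infected.
Round 3 — checking thresholds:
  Ben: 2 of 7 neighbours < 3, not yet.
  Eli: 2 of 6 neighbours ≥ 2, becomes infected.
  Gus: 1 of 5 neighbours < 5, not yet.
  Hana: 1 of 2 neighbours < 2, not yet.
  Ivy: 3 of 7 neighbours < 4, not yet.
  Jo: 4 of 6 neighbours ≥ 4, becomes infected.
  Lee: 2 of 7 neighbours < 3, not yet.
  Omar: 2 of 7 neighbours < 7, not yet.
Round 4 — checking thresholds:
  Ben: 3 of 7 neighbours ≥ 3, becomes infected.
  Gus: 2 of 5 neighbours < 5, not yet.
  Hana: 1 of 2 neighbours < 2, not yet.
  Ivy: 4 of 7 neighbours ≥ 4, becomes infected.
  Lee: 3 of 7 neighbours ≥ 3, becomes infected.
  Omar: 4 of 7 neighbours < 7, not yet.
Round 5 — checking thresholds:
  Gus: 4 of 5 neighbours < 5, not yet.
  Hana: 2 of 2 neighbours ≥ 2, becomes infected.
  Omar: 6 of 7 neighbours < 7, not yet.
Round 6 — no new infections; cascade stops.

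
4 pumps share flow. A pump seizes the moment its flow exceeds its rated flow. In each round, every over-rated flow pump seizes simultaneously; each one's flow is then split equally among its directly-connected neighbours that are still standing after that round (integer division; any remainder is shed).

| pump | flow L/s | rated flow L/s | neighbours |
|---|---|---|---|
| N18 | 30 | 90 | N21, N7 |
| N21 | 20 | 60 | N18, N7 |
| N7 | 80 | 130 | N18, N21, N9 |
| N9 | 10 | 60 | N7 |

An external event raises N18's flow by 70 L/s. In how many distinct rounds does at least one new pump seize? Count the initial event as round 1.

Round 1 — N18 at 100 > 90. N18 seizes.
  N18 sheds 100 L/s to N21, N7: 50 each.
    N21: 20+50 = 70 > 60
    N7: 80+50 = 130 ≤ 130
Round 2 — N21 seizes.
  N21 sheds 70 L/s to N7: 70 each.
    N7: 130+70 = 200 > 130
Round 3 — N7 seizes.
  N7 sheds 200 L/s to N9: 200 each.
    N9: 10+200 = 210 > 60
Round 4 — N9 seizes.
  N9 sheds 210 L/s: no online neighbours, lost.
No further seizures.

4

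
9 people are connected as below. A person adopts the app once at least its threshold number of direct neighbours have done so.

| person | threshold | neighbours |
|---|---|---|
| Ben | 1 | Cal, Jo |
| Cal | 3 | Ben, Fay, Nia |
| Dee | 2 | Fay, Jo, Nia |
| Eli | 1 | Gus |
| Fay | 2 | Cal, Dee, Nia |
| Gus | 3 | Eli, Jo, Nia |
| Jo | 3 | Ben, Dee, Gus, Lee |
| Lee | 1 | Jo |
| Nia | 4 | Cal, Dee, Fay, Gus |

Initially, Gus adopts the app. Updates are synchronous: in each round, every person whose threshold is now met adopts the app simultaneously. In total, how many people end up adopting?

2

Round 1 — Gus adopts the app (initial).
Round 2 — checking thresholds:
  Eli: 1 of 1 neighbours ≥ 1, adopts the app.
  Jo: 1 of 4 neighbours < 3, not yet.
  Nia: 1 of 4 neighbours < 4, not yet.
Round 3 — no new adoptions; cascade stops.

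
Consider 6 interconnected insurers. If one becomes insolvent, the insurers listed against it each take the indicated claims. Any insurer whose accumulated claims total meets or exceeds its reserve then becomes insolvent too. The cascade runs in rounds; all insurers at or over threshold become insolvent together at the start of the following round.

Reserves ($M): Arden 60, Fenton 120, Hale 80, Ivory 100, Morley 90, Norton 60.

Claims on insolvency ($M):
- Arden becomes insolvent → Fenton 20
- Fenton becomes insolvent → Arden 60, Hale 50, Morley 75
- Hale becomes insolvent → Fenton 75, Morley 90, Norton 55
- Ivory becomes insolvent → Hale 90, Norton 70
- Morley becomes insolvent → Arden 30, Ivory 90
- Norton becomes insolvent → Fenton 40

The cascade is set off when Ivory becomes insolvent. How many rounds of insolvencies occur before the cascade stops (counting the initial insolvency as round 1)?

Round 1 — Ivory becomes insolvent (initial).
  Hale: +90 → 90 ≥ 80
  Norton: +70 → 70 ≥ 60
Round 2 — Hale, Norton become insolvent.
  Fenton: +75+40 → 115 < 120
  Morley: +90 → 90 ≥ 90
Round 3 — Morley becomes insolvent.
  Arden: +30 → 30 < 60
No further insolvencies.

3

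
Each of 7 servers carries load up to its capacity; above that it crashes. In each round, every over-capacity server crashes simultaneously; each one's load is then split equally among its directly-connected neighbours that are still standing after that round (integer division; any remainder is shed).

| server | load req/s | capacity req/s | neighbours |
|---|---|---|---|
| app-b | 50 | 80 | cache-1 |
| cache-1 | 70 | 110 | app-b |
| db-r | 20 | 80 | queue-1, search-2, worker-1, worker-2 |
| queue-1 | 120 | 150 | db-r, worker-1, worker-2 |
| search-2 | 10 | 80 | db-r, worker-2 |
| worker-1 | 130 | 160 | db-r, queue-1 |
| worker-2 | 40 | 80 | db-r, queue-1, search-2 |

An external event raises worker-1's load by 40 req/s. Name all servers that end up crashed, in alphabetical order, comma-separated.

db-r, queue-1, search-2, worker-1, worker-2

Round 1 — worker-1 at 170 > 160. worker-1 crashes.
  worker-1 sheds 170 req/s to db-r, queue-1: 85 each.
    db-r: 20+85 = 105 > 80
    queue-1: 120+85 = 205 > 150
Round 2 — db-r, queue-1 crash.
  db-r sheds 105 req/s to search-2, worker-2: 52 each (1 lost).
    search-2: 10+52 = 62 ≤ 80
    worker-2: 40+52 = 92 > 80
  queue-1 sheds 205 req/s to worker-2: 205 each.
    worker-2: 92+205 = 297 > 80
Round 3 — worker-2 crashes.
  worker-2 sheds 297 req/s to search-2: 297 each.
    search-2: 62+297 = 359 > 80
Round 4 — search-2 crashes.
  search-2 sheds 359 req/s: no online neighbours, lost.
No further crashes.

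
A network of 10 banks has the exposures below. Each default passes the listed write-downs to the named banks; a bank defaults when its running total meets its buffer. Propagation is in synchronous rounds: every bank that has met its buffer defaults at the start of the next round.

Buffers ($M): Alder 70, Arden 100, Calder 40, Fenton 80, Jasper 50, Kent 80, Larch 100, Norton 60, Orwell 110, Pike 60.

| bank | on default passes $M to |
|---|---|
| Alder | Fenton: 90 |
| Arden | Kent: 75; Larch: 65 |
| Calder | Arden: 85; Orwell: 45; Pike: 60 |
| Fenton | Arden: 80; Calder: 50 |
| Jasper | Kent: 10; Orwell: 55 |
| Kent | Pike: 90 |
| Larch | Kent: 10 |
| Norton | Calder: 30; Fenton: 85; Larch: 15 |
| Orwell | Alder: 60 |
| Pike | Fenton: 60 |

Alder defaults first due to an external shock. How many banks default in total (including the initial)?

5

Round 1 — Alder defaults (initial).
  Fenton: +90 → 90 ≥ 80
Round 2 — Fenton defaults.
  Arden: +80 → 80 < 100
  Calder: +50 → 50 ≥ 40
Round 3 — Calder defaults.
  Arden: +85 → 165 ≥ 100
  Orwell: +45 → 45 < 110
  Pike: +60 → 60 ≥ 60
Round 4 — Arden, Pike default.
  Kent: +75 → 75 < 80
  Larch: +65 → 65 < 100
No further defaults.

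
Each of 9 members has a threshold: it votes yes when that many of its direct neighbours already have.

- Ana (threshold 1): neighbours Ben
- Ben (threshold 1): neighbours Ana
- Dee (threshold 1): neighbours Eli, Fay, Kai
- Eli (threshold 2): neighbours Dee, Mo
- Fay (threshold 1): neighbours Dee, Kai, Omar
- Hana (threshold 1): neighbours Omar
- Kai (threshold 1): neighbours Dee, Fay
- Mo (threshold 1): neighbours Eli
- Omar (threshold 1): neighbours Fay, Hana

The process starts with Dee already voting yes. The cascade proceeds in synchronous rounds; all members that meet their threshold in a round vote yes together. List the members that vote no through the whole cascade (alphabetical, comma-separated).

Ana, Ben, Eli, Mo

Round 1 — Dee votes yes (initial).
Round 2 — checking thresholds:
  Eli: 1 of 2 neighbours < 2, below threshold.
  Fay: 1 of 3 neighbours ≥ 1, votes yes.
  Kai: 1 of 2 neighbours ≥ 1, votes yes.
Round 3 — checking thresholds:
  Eli: 1 of 2 neighbours < 2, below threshold.
  Omar: 1 of 2 neighbours ≥ 1, votes yes.
Round 4 — checking thresholds:
  Eli: 1 of 2 neighbours < 2, below threshold.
  Hana: 1 of 1 neighbours ≥ 1, votes yes.
Round 5 — no new yes votes; cascade stops.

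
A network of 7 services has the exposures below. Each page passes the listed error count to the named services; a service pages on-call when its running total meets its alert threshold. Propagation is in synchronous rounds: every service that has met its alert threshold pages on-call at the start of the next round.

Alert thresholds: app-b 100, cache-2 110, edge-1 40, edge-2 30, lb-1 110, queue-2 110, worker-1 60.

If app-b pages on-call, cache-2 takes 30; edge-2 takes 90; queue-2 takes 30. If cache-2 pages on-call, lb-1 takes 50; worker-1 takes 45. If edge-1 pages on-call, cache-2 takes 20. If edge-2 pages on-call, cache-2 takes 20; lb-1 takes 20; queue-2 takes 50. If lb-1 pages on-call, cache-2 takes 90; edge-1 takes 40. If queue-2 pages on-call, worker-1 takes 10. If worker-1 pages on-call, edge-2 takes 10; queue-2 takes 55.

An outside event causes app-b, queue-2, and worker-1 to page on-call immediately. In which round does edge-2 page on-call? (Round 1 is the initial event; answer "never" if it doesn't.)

2

Round 1 — app-b, queue-2, worker-1 page on-call (initial).
  cache-2: +30 → 30 < 110
  edge-2: +90+10 → 100 ≥ 30
Round 2 — edge-2 pages on-call.
  cache-2: +20 → 50 < 110
  lb-1: +20 → 20 < 110
No further pages.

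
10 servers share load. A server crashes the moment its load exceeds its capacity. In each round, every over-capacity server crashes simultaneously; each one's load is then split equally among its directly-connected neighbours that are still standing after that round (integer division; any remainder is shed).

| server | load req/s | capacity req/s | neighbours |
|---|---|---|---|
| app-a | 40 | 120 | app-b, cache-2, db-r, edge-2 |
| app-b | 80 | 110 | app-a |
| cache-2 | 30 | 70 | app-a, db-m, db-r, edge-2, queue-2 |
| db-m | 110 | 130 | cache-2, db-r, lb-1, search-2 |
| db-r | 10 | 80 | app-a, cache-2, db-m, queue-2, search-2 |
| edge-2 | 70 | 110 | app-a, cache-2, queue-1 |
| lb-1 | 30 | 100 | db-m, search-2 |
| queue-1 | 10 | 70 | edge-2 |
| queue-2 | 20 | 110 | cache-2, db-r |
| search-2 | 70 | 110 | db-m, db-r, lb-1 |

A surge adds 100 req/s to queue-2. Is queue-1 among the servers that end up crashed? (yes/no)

Round 1 — queue-2 at 120 > 110. queue-2 crashes.
  queue-2 sheds 120 req/s to cache-2, db-r: 60 each.
    cache-2: 30+60 = 90 > 70
    db-r: 10+60 = 70 ≤ 80
Round 2 — cache-2 crashes.
  cache-2 sheds 90 req/s to app-a, db-m, db-r, edge-2: 22 each (2 lost).
    app-a: 40+22 = 62 ≤ 120
    db-m: 110+22 = 132 > 130
    db-r: 70+22 = 92 > 80
    edge-2: 70+22 = 92 ≤ 110
Round 3 — db-m, db-r crash.
  db-m sheds 132 req/s to lb-1, search-2: 66 each.
    lb-1: 30+66 = 96 ≤ 100
    search-2: 70+66 = 136 > 110
  db-r sheds 92 req/s to app-a, search-2: 46 each.
    app-a: 62+46 = 108 ≤ 120
    search-2: 136+46 = 182 > 110
Round 4 — search-2 crashes.
  search-2 sheds 182 req/s to lb-1: 182 each.
    lb-1: 96+182 = 278 > 100
Round 5 — lb-1 crashes.
  lb-1 sheds 278 req/s: no online neighbours, lost.
No further crashes.

no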